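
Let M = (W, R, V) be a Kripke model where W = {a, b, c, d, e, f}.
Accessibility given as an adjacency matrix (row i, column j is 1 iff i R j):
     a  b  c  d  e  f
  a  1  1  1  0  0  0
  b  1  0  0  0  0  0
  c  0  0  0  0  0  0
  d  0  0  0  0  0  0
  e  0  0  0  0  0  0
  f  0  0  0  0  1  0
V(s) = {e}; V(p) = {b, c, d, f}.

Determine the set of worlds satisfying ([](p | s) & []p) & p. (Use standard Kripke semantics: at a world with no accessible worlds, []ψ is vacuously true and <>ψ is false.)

Let φ = ([](p | s) & []p) & p. Evaluate φ at each world:
  a (successors {a, b, c}): φ is false.
  b (successors {a}): φ is false.
  c (successors ∅): φ is true.
  d (successors ∅): φ is true.
  e (successors ∅): φ is false.
  f (successors {e}): φ is false.
For instance, at f:
  At f: [](p | s) & []p is false, p is true, so ([](p | s) & []p) & p is false.
    At f: [](p | s) is true, []p is false, so [](p | s) & []p is false.
      At f: [](p | s) requires p | s at every successor {e}.
        At e: p | s is true.
      So [](p | s) is true at f.
      At f: []p requires p at every successor {e}.
        p fails at e, so []p is false at f.
Satisfying worlds: {c, d}

c, d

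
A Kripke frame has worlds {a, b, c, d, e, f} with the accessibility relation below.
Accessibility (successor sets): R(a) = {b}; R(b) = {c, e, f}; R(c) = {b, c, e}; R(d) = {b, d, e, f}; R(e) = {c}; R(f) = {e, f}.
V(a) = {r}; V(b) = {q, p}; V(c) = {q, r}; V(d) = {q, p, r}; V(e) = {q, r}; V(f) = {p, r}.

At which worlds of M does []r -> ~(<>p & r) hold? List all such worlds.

a, b, c, d, e

Let φ = []r -> ~(<>p & r). Evaluate φ at each world:
  a (successors {b}): φ is true.
  b (successors {c, e, f}): φ is true.
  c (successors {b, c, e}): φ is true.
  d (successors {b, d, e, f}): φ is true.
  e (successors {c}): φ is true.
  f (successors {e, f}): φ is false.
For instance, at c:
  At c: []r is false, ~(<>p & r) is false, so []r -> ~(<>p & r) is true.
    At c: []r requires r at every successor {b, c, e}.
      r fails at b, so []r is false at c.
    At c: <>p & r is true, so ~(<>p & r) is false.
      At c: <>p is true, r is true, so <>p & r is true.
Satisfying worlds: {a, b, c, d, e}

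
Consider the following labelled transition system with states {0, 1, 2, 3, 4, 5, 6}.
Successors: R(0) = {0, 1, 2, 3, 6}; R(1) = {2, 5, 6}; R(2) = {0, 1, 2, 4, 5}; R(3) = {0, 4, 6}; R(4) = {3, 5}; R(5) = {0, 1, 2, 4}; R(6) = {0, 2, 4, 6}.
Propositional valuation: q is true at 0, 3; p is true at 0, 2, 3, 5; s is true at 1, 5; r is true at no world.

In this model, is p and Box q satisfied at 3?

No

Recall that Box ψ holds at a world iff ψ holds at every accessible world, and Dia ψ holds iff ψ holds at some accessible world.
At 3: p is true, Box q is false, so p and Box q is false.
  At 3: Box q requires q at every successor {0, 4, 6}.
    q fails at 4, so Box q is false at 3.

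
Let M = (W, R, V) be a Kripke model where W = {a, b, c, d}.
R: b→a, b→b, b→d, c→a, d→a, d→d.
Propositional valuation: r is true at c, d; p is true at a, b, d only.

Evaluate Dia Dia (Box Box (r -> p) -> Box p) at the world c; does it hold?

At c: Dia Dia (Box Box (r -> p) -> Box p) requires Dia (Box Box (r -> p) -> Box p) at some successor in {a}.
  At a: Dia (Box Box (r -> p) -> Box p) is false.
So Dia Dia (Box Box (r -> p) -> Box p) is false at c.

No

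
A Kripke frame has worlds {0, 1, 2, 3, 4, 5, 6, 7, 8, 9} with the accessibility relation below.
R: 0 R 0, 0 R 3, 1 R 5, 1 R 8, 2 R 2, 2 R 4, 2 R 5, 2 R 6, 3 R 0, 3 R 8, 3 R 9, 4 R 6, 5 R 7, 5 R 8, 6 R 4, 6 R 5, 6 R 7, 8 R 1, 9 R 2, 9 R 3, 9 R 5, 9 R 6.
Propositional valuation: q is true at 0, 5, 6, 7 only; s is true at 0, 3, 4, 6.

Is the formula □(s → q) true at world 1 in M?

At 1: □(s → q) requires s → q at every successor {5, 8}.
  At 5: s → q is true.
  At 8: s → q is true.
So □(s → q) is true at 1.

Yes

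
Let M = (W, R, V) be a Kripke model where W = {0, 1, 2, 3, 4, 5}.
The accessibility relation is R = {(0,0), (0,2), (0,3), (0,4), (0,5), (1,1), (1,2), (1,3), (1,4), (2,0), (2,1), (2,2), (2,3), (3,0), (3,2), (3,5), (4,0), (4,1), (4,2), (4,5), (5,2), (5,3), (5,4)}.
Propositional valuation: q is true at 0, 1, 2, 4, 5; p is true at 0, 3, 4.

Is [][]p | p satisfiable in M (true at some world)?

Yes

Let φ = [][]p | p. Evaluate φ at each world:
  0 (successors {0, 2, 3, 4, 5}): φ is true.
  1 (successors {1, 2, 3, 4}): φ is false.
  2 (successors {0, 1, 2, 3}): φ is false.
  3 (successors {0, 2, 5}): φ is true.
  4 (successors {0, 1, 2, 5}): φ is true.
  5 (successors {2, 3, 4}): φ is false.
Detail at 0 (witness):
  At 0: [][]p is false, p is true, so [][]p | p is true.
    At 0: [][]p requires []p at every successor {0, 2, 3, 4, 5}.
      []p fails at 0, so [][]p is false at 0.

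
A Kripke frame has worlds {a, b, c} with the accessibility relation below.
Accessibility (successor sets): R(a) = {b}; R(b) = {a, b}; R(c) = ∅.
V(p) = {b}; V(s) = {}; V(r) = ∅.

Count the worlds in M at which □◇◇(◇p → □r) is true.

Let φ = □◇◇(◇p → □r). Evaluate φ at each world:
  a (successors {b}): φ is false.
  b (successors {a, b}): φ is false.
  c (successors ∅): φ is true.
For instance, at b:
  At b: □◇◇(◇p → □r) requires ◇◇(◇p → □r) at every successor {a, b}.
    ◇◇(◇p → □r) fails at a, so □◇◇(◇p → □r) is false at b.
      At a: ◇◇(◇p → □r) requires ◇(◇p → □r) at some successor in {b}.
        At b: ◇(◇p → □r) is false.
      So ◇◇(◇p → □r) is false at a.
Satisfying worlds: {c}

1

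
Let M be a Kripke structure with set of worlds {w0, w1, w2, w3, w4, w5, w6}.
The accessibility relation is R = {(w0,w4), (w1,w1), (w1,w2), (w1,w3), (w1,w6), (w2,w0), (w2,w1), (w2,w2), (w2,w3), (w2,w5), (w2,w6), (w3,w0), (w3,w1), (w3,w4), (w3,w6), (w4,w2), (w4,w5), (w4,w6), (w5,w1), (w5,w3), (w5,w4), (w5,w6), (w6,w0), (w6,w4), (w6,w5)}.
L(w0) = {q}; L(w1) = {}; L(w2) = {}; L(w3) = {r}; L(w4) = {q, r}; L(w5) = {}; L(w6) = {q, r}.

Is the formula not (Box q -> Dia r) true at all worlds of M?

No

Let φ = not (Box q -> Dia r). Evaluate φ at each world:
  w0 (successors {w4}): φ is false.
  w1 (successors {w1, w2, w3, w6}): φ is false.
  w2 (successors {w0, w1, w2, w3, w5, w6}): φ is false.
  w3 (successors {w0, w1, w4, w6}): φ is false.
  w4 (successors {w2, w5, w6}): φ is false.
  w5 (successors {w1, w3, w4, w6}): φ is false.
  w6 (successors {w0, w4, w5}): φ is false.
Detail at w0 (counterexample):
  At w0: Box q -> Dia r is true, so not (Box q -> Dia r) is false.
    At w0: Box q is true, Dia r is true, so Box q -> Dia r is true.
      At w0: Box q requires q at every successor {w4}.
        At w4: q is true.
      So Box q is true at w0.
      At w0: Dia r requires r at some successor in {w4}.
        r holds at w4, so Dia r is true at w0.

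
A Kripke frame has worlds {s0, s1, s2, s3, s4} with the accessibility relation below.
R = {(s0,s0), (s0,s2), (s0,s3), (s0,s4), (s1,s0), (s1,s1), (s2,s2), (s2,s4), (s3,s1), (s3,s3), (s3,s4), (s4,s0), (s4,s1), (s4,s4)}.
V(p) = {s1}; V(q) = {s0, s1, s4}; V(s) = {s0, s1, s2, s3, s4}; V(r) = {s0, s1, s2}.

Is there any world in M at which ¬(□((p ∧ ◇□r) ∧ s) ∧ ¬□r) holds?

Yes

Let φ = ¬(□((p ∧ ◇□r) ∧ s) ∧ ¬□r). Evaluate φ at each world:
  s0 (successors {s0, s2, s3, s4}): φ is true.
  s1 (successors {s0, s1}): φ is true.
  s2 (successors {s2, s4}): φ is true.
  s3 (successors {s1, s3, s4}): φ is true.
  s4 (successors {s0, s1, s4}): φ is true.
Detail at s0 (witness):
  At s0: □((p ∧ ◇□r) ∧ s) ∧ ¬□r is false, so ¬(□((p ∧ ◇□r) ∧ s) ∧ ¬□r) is true.
    At s0: □((p ∧ ◇□r) ∧ s) is false, ¬□r is true, so □((p ∧ ◇□r) ∧ s) ∧ ¬□r is false.
      At s0: □((p ∧ ◇□r) ∧ s) requires (p ∧ ◇□r) ∧ s at every successor {s0, s2, s3, s4}.
        (p ∧ ◇□r) ∧ s fails at s0, so □((p ∧ ◇□r) ∧ s) is false at s0.
      At s0: □r is false, so ¬□r is true.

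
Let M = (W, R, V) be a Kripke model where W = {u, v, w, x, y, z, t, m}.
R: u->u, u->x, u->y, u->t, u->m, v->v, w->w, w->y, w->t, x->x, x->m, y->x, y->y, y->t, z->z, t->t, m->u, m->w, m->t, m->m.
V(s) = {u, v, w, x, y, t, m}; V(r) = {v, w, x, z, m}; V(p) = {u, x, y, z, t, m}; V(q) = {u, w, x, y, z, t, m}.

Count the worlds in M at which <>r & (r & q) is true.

4

Let φ = <>r & (r & q). Evaluate φ at each world:
  u (successors {u, x, y, t, m}): φ is false.
  v (successors {v}): φ is false.
  w (successors {w, y, t}): φ is true.
  x (successors {x, m}): φ is true.
  y (successors {x, y, t}): φ is false.
  z (successors {z}): φ is true.
  t (successors {t}): φ is false.
  m (successors {u, w, t, m}): φ is true.
For instance, at m:
  At m: <>r is true, r & q is true, so <>r & (r & q) is true.
    At m: <>r requires r at some successor in {u, w, t, m}.
      r holds at w, so <>r is true at m.
Satisfying worlds: {w, x, z, m}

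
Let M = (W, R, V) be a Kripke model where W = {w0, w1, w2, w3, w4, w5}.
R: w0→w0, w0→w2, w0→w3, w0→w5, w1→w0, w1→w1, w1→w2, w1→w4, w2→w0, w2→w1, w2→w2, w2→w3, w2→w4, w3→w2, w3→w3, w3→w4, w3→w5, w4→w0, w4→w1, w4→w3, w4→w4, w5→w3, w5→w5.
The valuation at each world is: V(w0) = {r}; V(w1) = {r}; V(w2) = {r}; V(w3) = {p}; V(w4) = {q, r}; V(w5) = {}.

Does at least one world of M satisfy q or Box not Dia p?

Yes

Let φ = q or Box not Dia p. Evaluate φ at each world:
  w0 (successors {w0, w2, w3, w5}): φ is false.
  w1 (successors {w0, w1, w2, w4}): φ is false.
  w2 (successors {w0, w1, w2, w3, w4}): φ is false.
  w3 (successors {w2, w3, w4, w5}): φ is false.
  w4 (successors {w0, w1, w3, w4}): φ is true.
  w5 (successors {w3, w5}): φ is false.
Detail at w4 (witness):
  At w4: q is true, Box not Dia p is false, so q or Box not Dia p is true.
    At w4: Box not Dia p requires not Dia p at every successor {w0, w1, w3, w4}.
      not Dia p fails at w0, so Box not Dia p is false at w4.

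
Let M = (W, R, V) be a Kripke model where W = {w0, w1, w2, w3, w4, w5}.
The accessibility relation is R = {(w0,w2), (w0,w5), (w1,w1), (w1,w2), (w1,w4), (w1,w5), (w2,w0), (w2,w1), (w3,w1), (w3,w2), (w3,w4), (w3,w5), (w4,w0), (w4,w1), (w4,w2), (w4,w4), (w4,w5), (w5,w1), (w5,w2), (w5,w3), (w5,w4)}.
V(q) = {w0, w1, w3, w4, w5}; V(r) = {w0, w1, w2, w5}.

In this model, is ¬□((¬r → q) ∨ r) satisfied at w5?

No

At w5: □((¬r → q) ∨ r) is true, so ¬□((¬r → q) ∨ r) is false.
  At w5: □((¬r → q) ∨ r) requires (¬r → q) ∨ r at every successor {w1, w2, w3, w4}.
    At w1: (¬r → q) ∨ r is true.
    At w2: (¬r → q) ∨ r is true.
    At w3: (¬r → q) ∨ r is true.
    At w4: (¬r → q) ∨ r is true.
  So □((¬r → q) ∨ r) is true at w5.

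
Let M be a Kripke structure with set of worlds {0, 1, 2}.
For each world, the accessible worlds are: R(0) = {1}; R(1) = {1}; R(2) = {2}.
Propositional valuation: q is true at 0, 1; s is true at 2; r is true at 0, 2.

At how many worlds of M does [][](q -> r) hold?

Recall that []ψ holds at a world iff ψ holds at every accessible world, and <>ψ holds iff ψ holds at some accessible world.
Let φ = [][](q -> r). Evaluate φ at each world:
  0 (successors {1}): φ is false.
  1 (successors {1}): φ is false.
  2 (successors {2}): φ is true.
For instance, at 0:
  At 0: [][](q -> r) requires [](q -> r) at every successor {1}.
    [](q -> r) fails at 1, so [][](q -> r) is false at 0.
      At 1: [](q -> r) requires q -> r at every successor {1}.
        q -> r fails at 1, so [](q -> r) is false at 1.
Satisfying worlds: {2}

1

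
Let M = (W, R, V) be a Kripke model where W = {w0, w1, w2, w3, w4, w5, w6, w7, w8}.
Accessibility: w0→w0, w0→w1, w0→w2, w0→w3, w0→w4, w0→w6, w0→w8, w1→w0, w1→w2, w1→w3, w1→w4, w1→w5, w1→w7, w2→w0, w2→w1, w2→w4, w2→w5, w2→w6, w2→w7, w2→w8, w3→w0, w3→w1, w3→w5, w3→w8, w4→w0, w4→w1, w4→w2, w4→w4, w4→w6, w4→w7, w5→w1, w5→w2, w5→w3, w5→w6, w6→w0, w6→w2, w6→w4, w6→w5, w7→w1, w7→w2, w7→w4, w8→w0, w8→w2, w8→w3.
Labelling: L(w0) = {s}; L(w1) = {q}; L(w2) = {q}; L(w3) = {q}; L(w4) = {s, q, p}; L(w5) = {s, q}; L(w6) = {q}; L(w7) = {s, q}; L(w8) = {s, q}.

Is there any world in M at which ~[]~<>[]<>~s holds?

Let φ = ~[]~<>[]<>~s. Evaluate φ at each world:
  w0 (successors {w0, w1, w2, w3, w4, w6, w8}): φ is true.
  w1 (successors {w0, w2, w3, w4, w5, w7}): φ is true.
  w2 (successors {w0, w1, w4, w5, w6, w7, w8}): φ is true.
  w3 (successors {w0, w1, w5, w8}): φ is true.
  w4 (successors {w0, w1, w2, w4, w6, w7}): φ is true.
  w5 (successors {w1, w2, w3, w6}): φ is true.
  w6 (successors {w0, w2, w4, w5}): φ is true.
  w7 (successors {w1, w2, w4}): φ is true.
  w8 (successors {w0, w2, w3}): φ is true.
Detail at w0 (witness):
  At w0: []~<>[]<>~s is false, so ~[]~<>[]<>~s is true.
    At w0: []~<>[]<>~s requires ~<>[]<>~s at every successor {w0, w1, w2, w3, w4, w6, w8}.
      ~<>[]<>~s fails at w0, so []~<>[]<>~s is false at w0.

Yes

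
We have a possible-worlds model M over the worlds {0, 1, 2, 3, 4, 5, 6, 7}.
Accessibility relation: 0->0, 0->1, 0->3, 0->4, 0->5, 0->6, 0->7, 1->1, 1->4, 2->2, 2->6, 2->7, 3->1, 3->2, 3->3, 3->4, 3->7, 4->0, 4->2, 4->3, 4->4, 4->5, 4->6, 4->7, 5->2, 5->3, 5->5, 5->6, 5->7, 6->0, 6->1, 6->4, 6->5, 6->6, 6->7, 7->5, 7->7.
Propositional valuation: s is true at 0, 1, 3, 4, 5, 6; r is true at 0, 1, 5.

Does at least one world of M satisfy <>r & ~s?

Yes

Recall that <>ψ holds at a world iff ψ holds at some accessible world.
Let φ = <>r & ~s. Evaluate φ at each world:
  0 (successors {0, 1, 3, 4, 5, 6, 7}): φ is false.
  1 (successors {1, 4}): φ is false.
  2 (successors {2, 6, 7}): φ is false.
  3 (successors {1, 2, 3, 4, 7}): φ is false.
  4 (successors {0, 2, 3, 4, 5, 6, 7}): φ is false.
  5 (successors {2, 3, 5, 6, 7}): φ is false.
  6 (successors {0, 1, 4, 5, 6, 7}): φ is false.
  7 (successors {5, 7}): φ is true.
Detail at 7 (witness):
  At 7: <>r is true, ~s is true, so <>r & ~s is true.
    At 7: <>r requires r at some successor in {5, 7}.
      r holds at 5, so <>r is true at 7.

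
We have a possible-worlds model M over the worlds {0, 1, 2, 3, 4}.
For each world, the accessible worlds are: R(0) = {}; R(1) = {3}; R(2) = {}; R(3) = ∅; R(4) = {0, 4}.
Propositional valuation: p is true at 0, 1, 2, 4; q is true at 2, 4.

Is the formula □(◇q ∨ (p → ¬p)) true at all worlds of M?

No

Let φ = □(◇q ∨ (p → ¬p)). Evaluate φ at each world:
  0 (successors ∅): φ is true.
  1 (successors {3}): φ is true.
  2 (successors ∅): φ is true.
  3 (successors ∅): φ is true.
  4 (successors {0, 4}): φ is false.
Detail at 4 (counterexample):
  At 4: □(◇q ∨ (p → ¬p)) requires ◇q ∨ (p → ¬p) at every successor {0, 4}.
    ◇q ∨ (p → ¬p) fails at 0, so □(◇q ∨ (p → ¬p)) is false at 4.
      At 0: ◇q is false, p → ¬p is false, so ◇q ∨ (p → ¬p) is false.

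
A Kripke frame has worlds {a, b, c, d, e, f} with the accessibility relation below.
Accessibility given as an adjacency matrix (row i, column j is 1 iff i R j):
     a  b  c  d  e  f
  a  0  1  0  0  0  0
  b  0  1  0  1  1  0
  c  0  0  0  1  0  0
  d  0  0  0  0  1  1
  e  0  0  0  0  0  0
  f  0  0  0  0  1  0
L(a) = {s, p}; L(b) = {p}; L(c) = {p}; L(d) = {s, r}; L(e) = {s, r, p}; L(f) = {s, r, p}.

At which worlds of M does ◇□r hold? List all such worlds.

Let φ = ◇□r. Evaluate φ at each world:
  a (successors {b}): φ is false.
  b (successors {b, d, e}): φ is true.
  c (successors {d}): φ is true.
  d (successors {e, f}): φ is true.
  e (successors ∅): φ is false.
  f (successors {e}): φ is true.
For instance, at d:
  At d: ◇□r requires □r at some successor in {e, f}.
    □r holds at e, so ◇□r is true at d.
      At e: no accessible worlds, so □r holds vacuously.
Satisfying worlds: {b, c, d, f}

b, c, d, f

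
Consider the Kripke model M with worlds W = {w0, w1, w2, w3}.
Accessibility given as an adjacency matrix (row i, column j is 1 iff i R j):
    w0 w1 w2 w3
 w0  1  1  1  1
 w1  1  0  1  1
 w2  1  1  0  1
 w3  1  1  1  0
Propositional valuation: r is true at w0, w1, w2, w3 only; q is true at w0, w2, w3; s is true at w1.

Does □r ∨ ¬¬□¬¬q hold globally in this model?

Let φ = □r ∨ ¬¬□¬¬q. Evaluate φ at each world:
  w0 (successors {w0, w1, w2, w3}): φ is true.
  w1 (successors {w0, w2, w3}): φ is true.
  w2 (successors {w0, w1, w3}): φ is true.
  w3 (successors {w0, w1, w2}): φ is true.
For instance, at w1:
  At w1: □r is true, ¬¬□¬¬q is true, so □r ∨ ¬¬□¬¬q is true.
    At w1: □r requires r at every successor {w0, w2, w3}.
      At w0: r is true.
      At w2: r is true.
      At w3: r is true.
    So □r is true at w1.
    At w1: ¬□¬¬q is false, so ¬¬□¬¬q is true.
      At w1: □¬¬q is true, so ¬□¬¬q is false.

Yes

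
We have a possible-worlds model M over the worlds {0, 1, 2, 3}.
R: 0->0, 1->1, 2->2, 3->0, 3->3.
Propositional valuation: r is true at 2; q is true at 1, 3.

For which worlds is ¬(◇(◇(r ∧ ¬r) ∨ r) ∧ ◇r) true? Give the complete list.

Let φ = ¬(◇(◇(r ∧ ¬r) ∨ r) ∧ ◇r). Evaluate φ at each world:
  0 (successors {0}): φ is true.
  1 (successors {1}): φ is true.
  2 (successors {2}): φ is false.
  3 (successors {0, 3}): φ is true.
For instance, at 3:
  At 3: ◇(◇(r ∧ ¬r) ∨ r) ∧ ◇r is false, so ¬(◇(◇(r ∧ ¬r) ∨ r) ∧ ◇r) is true.
    At 3: ◇(◇(r ∧ ¬r) ∨ r) is false, ◇r is false, so ◇(◇(r ∧ ¬r) ∨ r) ∧ ◇r is false.
      At 3: ◇(◇(r ∧ ¬r) ∨ r) requires ◇(r ∧ ¬r) ∨ r at some successor in {0, 3}.
        At 0: ◇(r ∧ ¬r) ∨ r is false.
        At 3: ◇(r ∧ ¬r) ∨ r is false.
      So ◇(◇(r ∧ ¬r) ∨ r) is false at 3.
      At 3: ◇r requires r at some successor in {0, 3}.
        At 0: r is false.
        At 3: r is false.
      So ◇r is false at 3.
Satisfying worlds: {0, 1, 3}

0, 1, 3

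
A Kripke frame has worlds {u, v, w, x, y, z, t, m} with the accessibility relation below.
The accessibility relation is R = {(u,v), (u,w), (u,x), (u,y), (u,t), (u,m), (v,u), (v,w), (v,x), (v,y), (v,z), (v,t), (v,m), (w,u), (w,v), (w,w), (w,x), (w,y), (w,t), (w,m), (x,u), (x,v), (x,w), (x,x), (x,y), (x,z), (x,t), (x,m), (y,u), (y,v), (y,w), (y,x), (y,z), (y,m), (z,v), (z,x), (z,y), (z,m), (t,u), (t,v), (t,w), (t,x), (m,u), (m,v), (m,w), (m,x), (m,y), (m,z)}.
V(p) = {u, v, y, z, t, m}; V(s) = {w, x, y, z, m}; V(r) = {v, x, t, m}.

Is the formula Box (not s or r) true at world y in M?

No

At y: Box (not s or r) requires not s or r at every successor {u, v, w, x, z, m}.
  not s or r fails at w, so Box (not s or r) is false at y.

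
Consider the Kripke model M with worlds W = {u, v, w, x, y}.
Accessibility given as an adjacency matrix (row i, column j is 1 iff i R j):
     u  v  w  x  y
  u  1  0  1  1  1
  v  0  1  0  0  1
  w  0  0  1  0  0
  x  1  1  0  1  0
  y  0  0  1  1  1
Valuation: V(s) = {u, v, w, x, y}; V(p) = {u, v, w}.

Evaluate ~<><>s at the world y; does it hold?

No

At y: <><>s is true, so ~<><>s is false.
  At y: <><>s requires <>s at some successor in {w, x, y}.
    <>s holds at w, so <><>s is true at y.
      At w: <>s requires s at some successor in {w}.
        s holds at w, so <>s is true at w.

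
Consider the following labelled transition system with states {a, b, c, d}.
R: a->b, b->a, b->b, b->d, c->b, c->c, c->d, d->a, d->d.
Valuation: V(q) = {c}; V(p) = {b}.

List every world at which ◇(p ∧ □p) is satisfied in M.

Let φ = ◇(p ∧ □p). Evaluate φ at each world:
  a (successors {b}): φ is false.
  b (successors {a, b, d}): φ is false.
  c (successors {b, c, d}): φ is false.
  d (successors {a, d}): φ is false.
For instance, at c:
  At c: ◇(p ∧ □p) requires p ∧ □p at some successor in {b, c, d}.
    At b: p ∧ □p is false.
    At c: p ∧ □p is false.
    At d: p ∧ □p is false.
  So ◇(p ∧ □p) is false at c.
Satisfying worlds: none.

none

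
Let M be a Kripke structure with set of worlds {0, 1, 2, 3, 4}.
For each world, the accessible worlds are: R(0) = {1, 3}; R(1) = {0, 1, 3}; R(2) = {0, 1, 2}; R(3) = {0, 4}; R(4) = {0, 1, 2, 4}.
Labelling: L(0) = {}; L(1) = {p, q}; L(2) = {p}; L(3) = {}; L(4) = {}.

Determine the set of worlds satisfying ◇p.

Let φ = ◇p. Evaluate φ at each world:
  0 (successors {1, 3}): φ is true.
  1 (successors {0, 1, 3}): φ is true.
  2 (successors {0, 1, 2}): φ is true.
  3 (successors {0, 4}): φ is false.
  4 (successors {0, 1, 2, 4}): φ is true.
For instance, at 1:
  At 1: ◇p requires p at some successor in {0, 1, 3}.
    p holds at 1, so ◇p is true at 1.
Satisfying worlds: {0, 1, 2, 4}

0, 1, 2, 4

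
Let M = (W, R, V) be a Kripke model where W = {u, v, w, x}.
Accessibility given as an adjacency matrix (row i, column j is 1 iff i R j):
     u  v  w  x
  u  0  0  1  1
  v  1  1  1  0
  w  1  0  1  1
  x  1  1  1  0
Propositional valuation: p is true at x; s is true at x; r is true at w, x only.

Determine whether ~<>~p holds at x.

At x: <>~p is true, so ~<>~p is false.
  At x: <>~p requires ~p at some successor in {u, v, w}.
    ~p holds at u, so <>~p is true at x.

No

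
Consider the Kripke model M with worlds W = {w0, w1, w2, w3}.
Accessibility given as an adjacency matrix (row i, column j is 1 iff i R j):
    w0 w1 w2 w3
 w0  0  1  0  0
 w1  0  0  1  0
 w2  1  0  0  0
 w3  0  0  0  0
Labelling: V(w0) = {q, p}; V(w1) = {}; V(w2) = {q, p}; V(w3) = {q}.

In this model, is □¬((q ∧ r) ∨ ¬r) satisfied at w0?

No

At w0: □¬((q ∧ r) ∨ ¬r) requires ¬((q ∧ r) ∨ ¬r) at every successor {w1}.
  ¬((q ∧ r) ∨ ¬r) fails at w1, so □¬((q ∧ r) ∨ ¬r) is false at w0.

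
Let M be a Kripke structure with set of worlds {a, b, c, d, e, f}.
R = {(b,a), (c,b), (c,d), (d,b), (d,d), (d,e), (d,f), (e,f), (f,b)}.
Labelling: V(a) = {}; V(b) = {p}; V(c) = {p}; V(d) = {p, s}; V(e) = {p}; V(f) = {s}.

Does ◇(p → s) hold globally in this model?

Recall that ◇ψ holds at a world iff ψ holds at some accessible world.
Let φ = ◇(p → s). Evaluate φ at each world:
  a (successors ∅): φ is false.
  b (successors {a}): φ is true.
  c (successors {b, d}): φ is true.
  d (successors {b, d, e, f}): φ is true.
  e (successors {f}): φ is true.
  f (successors {b}): φ is false.
Detail at a (counterexample):
  At a: no accessible worlds, so ◇(p → s) is false.

No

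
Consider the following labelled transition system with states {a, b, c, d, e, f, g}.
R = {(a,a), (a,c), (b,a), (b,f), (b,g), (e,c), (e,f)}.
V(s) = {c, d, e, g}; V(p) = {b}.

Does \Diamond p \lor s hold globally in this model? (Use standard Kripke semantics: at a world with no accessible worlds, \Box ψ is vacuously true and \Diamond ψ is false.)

No

Recall that \Diamond ψ holds at a world iff ψ holds at some accessible world.
Let φ = \Diamond p \lor s. Evaluate φ at each world:
  a (successors {a, c}): φ is false.
  b (successors {a, f, g}): φ is false.
  c (successors ∅): φ is true.
  d (successors ∅): φ is true.
  e (successors {c, f}): φ is true.
  f (successors ∅): φ is false.
  g (successors ∅): φ is true.
Detail at a (counterexample):
  At a: \Diamond p is false, s is false, so \Diamond p \lor s is false.
    At a: \Diamond p requires p at some successor in {a, c}.
      At a: p is false.
      At c: p is false.
    So \Diamond p is false at a.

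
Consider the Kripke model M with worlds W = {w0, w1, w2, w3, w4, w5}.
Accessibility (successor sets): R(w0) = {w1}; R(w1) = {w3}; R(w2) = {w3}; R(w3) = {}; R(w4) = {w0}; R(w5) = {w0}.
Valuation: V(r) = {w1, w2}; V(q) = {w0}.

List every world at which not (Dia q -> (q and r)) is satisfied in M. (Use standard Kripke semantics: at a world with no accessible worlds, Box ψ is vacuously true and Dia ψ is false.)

Recall that Dia ψ holds at a world iff ψ holds at some accessible world.
Let φ = not (Dia q -> (q and r)). Evaluate φ at each world:
  w0 (successors {w1}): φ is false.
  w1 (successors {w3}): φ is false.
  w2 (successors {w3}): φ is false.
  w3 (successors ∅): φ is false.
  w4 (successors {w0}): φ is true.
  w5 (successors {w0}): φ is true.
For instance, at w0:
  At w0: Dia q -> (q and r) is true, so not (Dia q -> (q and r)) is false.
    At w0: Dia q is false, q and r is false, so Dia q -> (q and r) is true.
      At w0: Dia q requires q at some successor in {w1}.
        At w1: q is false.
      So Dia q is false at w0.
Satisfying worlds: {w4, w5}

w4, w5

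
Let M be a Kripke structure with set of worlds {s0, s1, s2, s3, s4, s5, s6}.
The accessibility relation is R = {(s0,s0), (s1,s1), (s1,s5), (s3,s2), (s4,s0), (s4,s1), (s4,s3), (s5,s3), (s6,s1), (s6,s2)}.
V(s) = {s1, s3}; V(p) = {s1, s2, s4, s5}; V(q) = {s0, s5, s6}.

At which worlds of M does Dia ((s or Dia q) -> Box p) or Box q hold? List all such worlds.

s0, s1, s2, s3, s4, s5, s6

Recall that Box ψ holds at a world iff ψ holds at every accessible world, and Dia ψ holds iff ψ holds at some accessible world.
Let φ = Dia ((s or Dia q) -> Box p) or Box q. Evaluate φ at each world:
  s0 (successors {s0}): φ is true.
  s1 (successors {s1, s5}): φ is true.
  s2 (successors ∅): φ is true.
  s3 (successors {s2}): φ is true.
  s4 (successors {s0, s1, s3}): φ is true.
  s5 (successors {s3}): φ is true.
  s6 (successors {s1, s2}): φ is true.
For instance, at s6:
  At s6: Dia ((s or Dia q) -> Box p) is true, Box q is false, so Dia ((s or Dia q) -> Box p) or Box q is true.
    At s6: Dia ((s or Dia q) -> Box p) requires (s or Dia q) -> Box p at some successor in {s1, s2}.
      (s or Dia q) -> Box p holds at s1, so Dia ((s or Dia q) -> Box p) is true at s6.
    At s6: Box q requires q at every successor {s1, s2}.
      q fails at s1, so Box q is false at s6.
Satisfying worlds: {s0, s1, s2, s3, s4, s5, s6}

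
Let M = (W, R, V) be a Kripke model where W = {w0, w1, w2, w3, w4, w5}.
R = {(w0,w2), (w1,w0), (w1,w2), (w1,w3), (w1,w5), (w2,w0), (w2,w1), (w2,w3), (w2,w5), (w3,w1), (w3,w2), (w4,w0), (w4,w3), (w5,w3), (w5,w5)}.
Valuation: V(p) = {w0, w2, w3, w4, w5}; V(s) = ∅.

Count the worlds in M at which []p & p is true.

Let φ = []p & p. Evaluate φ at each world:
  w0 (successors {w2}): φ is true.
  w1 (successors {w0, w2, w3, w5}): φ is false.
  w2 (successors {w0, w1, w3, w5}): φ is false.
  w3 (successors {w1, w2}): φ is false.
  w4 (successors {w0, w3}): φ is true.
  w5 (successors {w3, w5}): φ is true.
For instance, at w2:
  At w2: []p is false, p is true, so []p & p is false.
    At w2: []p requires p at every successor {w0, w1, w3, w5}.
      p fails at w1, so []p is false at w2.
Satisfying worlds: {w0, w4, w5}

3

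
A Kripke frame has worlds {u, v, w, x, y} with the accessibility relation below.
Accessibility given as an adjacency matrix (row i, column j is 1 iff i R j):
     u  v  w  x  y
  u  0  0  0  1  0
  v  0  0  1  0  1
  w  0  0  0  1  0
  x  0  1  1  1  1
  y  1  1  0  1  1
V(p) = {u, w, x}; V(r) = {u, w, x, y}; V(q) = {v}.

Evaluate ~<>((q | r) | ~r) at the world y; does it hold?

Recall that <>ψ holds at a world iff ψ holds at some accessible world.
At y: <>((q | r) | ~r) is true, so ~<>((q | r) | ~r) is false.
  At y: <>((q | r) | ~r) requires (q | r) | ~r at some successor in {u, v, x, y}.
    (q | r) | ~r holds at u, so <>((q | r) | ~r) is true at y.

No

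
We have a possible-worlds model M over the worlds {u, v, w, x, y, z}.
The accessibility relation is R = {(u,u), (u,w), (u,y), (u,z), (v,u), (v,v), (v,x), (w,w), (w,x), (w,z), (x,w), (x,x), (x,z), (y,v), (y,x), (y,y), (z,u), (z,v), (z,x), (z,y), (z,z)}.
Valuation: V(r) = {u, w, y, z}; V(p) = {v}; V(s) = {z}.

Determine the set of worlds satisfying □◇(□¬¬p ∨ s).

Let φ = □◇(□¬¬p ∨ s). Evaluate φ at each world:
  u (successors {u, w, y, z}): φ is false.
  v (successors {u, v, x}): φ is false.
  w (successors {w, x, z}): φ is true.
  x (successors {w, x, z}): φ is true.
  y (successors {v, x, y}): φ is false.
  z (successors {u, v, x, y, z}): φ is false.
For instance, at u:
  At u: □◇(□¬¬p ∨ s) requires ◇(□¬¬p ∨ s) at every successor {u, w, y, z}.
    ◇(□¬¬p ∨ s) fails at y, so □◇(□¬¬p ∨ s) is false at u.
      At y: ◇(□¬¬p ∨ s) requires □¬¬p ∨ s at some successor in {v, x, y}.
        At v: □¬¬p ∨ s is false.
        At x: □¬¬p ∨ s is false.
        At y: □¬¬p ∨ s is false.
      So ◇(□¬¬p ∨ s) is false at y.
Satisfying worlds: {w, x}

w, x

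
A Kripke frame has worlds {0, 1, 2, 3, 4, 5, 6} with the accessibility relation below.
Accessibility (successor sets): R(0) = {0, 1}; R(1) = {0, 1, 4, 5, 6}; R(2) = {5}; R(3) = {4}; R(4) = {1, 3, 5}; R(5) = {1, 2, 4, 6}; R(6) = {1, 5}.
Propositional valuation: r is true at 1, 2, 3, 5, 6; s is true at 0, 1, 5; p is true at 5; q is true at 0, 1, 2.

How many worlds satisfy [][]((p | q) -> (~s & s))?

Let φ = [][]((p | q) -> (~s & s)). Evaluate φ at each world:
  0 (successors {0, 1}): φ is false.
  1 (successors {0, 1, 4, 5, 6}): φ is false.
  2 (successors {5}): φ is false.
  3 (successors {4}): φ is false.
  4 (successors {1, 3, 5}): φ is false.
  5 (successors {1, 2, 4, 6}): φ is false.
  6 (successors {1, 5}): φ is false.
For instance, at 5:
  At 5: [][]((p | q) -> (~s & s)) requires []((p | q) -> (~s & s)) at every successor {1, 2, 4, 6}.
    []((p | q) -> (~s & s)) fails at 1, so [][]((p | q) -> (~s & s)) is false at 5.
      At 1: []((p | q) -> (~s & s)) requires (p | q) -> (~s & s) at every successor {0, 1, 4, 5, 6}.
        (p | q) -> (~s & s) fails at 0, so []((p | q) -> (~s & s)) is false at 1.
Satisfying worlds: none.

0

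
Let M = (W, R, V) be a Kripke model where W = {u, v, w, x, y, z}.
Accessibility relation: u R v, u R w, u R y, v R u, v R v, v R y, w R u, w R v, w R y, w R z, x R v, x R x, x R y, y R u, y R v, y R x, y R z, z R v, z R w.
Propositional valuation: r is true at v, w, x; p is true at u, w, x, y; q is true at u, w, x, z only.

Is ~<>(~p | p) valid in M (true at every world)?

Recall that <>ψ holds at a world iff ψ holds at some accessible world.
Let φ = ~<>(~p | p). Evaluate φ at each world:
  u (successors {v, w, y}): φ is false.
  v (successors {u, v, y}): φ is false.
  w (successors {u, v, y, z}): φ is false.
  x (successors {v, x, y}): φ is false.
  y (successors {u, v, x, z}): φ is false.
  z (successors {v, w}): φ is false.
Detail at u (counterexample):
  At u: <>(~p | p) is true, so ~<>(~p | p) is false.
    At u: <>(~p | p) requires ~p | p at some successor in {v, w, y}.
      ~p | p holds at v, so <>(~p | p) is true at u.

No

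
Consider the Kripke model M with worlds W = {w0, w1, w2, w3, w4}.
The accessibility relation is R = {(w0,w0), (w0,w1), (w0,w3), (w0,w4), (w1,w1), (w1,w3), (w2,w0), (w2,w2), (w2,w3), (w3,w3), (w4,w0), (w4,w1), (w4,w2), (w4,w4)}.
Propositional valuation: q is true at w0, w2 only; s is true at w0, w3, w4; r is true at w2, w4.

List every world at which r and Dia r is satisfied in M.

w2, w4

Let φ = r and Dia r. Evaluate φ at each world:
  w0 (successors {w0, w1, w3, w4}): φ is false.
  w1 (successors {w1, w3}): φ is false.
  w2 (successors {w0, w2, w3}): φ is true.
  w3 (successors {w3}): φ is false.
  w4 (successors {w0, w1, w2, w4}): φ is true.
For instance, at w0:
  At w0: r is false, Dia r is true, so r and Dia r is false.
    At w0: Dia r requires r at some successor in {w0, w1, w3, w4}.
      r holds at w4, so Dia r is true at w0.
Satisfying worlds: {w2, w4}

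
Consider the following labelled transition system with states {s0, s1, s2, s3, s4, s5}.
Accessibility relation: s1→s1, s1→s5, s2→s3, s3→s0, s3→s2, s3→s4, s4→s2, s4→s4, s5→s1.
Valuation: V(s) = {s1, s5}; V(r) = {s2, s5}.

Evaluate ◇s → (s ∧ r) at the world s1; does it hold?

At s1: ◇s is true, s ∧ r is false, so ◇s → (s ∧ r) is false.
  At s1: ◇s requires s at some successor in {s1, s5}.
    s holds at s1, so ◇s is true at s1.

No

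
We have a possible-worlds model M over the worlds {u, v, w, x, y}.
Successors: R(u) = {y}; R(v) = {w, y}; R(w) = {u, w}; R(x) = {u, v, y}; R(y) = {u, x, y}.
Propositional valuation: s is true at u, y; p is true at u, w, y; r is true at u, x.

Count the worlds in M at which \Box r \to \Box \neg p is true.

Let φ = \Box r \to \Box \neg p. Evaluate φ at each world:
  u (successors {y}): φ is true.
  v (successors {w, y}): φ is true.
  w (successors {u, w}): φ is true.
  x (successors {u, v, y}): φ is true.
  y (successors {u, x, y}): φ is true.
For instance, at x:
  At x: \Box r is false, \Box \neg p is false, so \Box r \to \Box \neg p is true.
    At x: \Box r requires r at every successor {u, v, y}.
      r fails at v, so \Box r is false at x.
    At x: \Box \neg p requires \neg p at every successor {u, v, y}.
      \neg p fails at u, so \Box \neg p is false at x.
Satisfying worlds: {u, v, w, x, y}

5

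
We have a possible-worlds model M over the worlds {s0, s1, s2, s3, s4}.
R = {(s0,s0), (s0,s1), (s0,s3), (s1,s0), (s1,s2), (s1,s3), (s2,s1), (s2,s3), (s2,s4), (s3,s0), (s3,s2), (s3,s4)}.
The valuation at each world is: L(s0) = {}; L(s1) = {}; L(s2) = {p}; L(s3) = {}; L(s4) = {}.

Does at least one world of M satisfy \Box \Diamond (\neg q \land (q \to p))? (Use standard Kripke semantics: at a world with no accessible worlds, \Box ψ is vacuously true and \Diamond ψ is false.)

Yes

Recall that \Box ψ holds at a world iff ψ holds at every accessible world, and \Diamond ψ holds iff ψ holds at some accessible world.
Let φ = \Box \Diamond (\neg q \land (q \to p)). Evaluate φ at each world:
  s0 (successors {s0, s1, s3}): φ is true.
  s1 (successors {s0, s2, s3}): φ is true.
  s2 (successors {s1, s3, s4}): φ is false.
  s3 (successors {s0, s2, s4}): φ is false.
  s4 (successors ∅): φ is true.
Detail at s0 (witness):
  At s0: \Box \Diamond (\neg q \land (q \to p)) requires \Diamond (\neg q \land (q \to p)) at every successor {s0, s1, s3}.
      At s0: \Diamond (\neg q \land (q \to p)) requires \neg q \land (q \to p) at some successor in {s0, s1, s3}.
        \neg q \land (q \to p) holds at s0, so \Diamond (\neg q \land (q \to p)) is true at s0.
      At s1: \Diamond (\neg q \land (q \to p)) requires \neg q \land (q \to p) at some successor in {s0, s2, s3}.
        \neg q \land (q \to p) holds at s0, so \Diamond (\neg q \land (q \to p)) is true at s1.
      At s3: \Diamond (\neg q \land (q \to p)) requires \neg q \land (q \to p) at some successor in {s0, s2, s4}.
        \neg q \land (q \to p) holds at s0, so \Diamond (\neg q \land (q \to p)) is true at s3.
  So \Box \Diamond (\neg q \land (q \to p)) is true at s0.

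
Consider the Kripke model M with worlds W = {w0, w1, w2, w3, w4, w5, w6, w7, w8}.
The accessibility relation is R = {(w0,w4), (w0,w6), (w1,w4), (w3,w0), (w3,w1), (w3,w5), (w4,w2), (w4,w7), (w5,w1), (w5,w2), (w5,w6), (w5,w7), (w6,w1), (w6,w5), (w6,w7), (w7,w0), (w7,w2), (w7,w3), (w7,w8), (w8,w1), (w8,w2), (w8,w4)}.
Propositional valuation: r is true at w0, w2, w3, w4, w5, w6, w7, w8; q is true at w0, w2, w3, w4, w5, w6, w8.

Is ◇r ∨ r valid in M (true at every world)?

Yes

Recall that ◇ψ holds at a world iff ψ holds at some accessible world.
Let φ = ◇r ∨ r. Evaluate φ at each world:
  w0 (successors {w4, w6}): φ is true.
  w1 (successors {w4}): φ is true.
  w2 (successors ∅): φ is true.
  w3 (successors {w0, w1, w5}): φ is true.
  w4 (successors {w2, w7}): φ is true.
  w5 (successors {w1, w2, w6, w7}): φ is true.
  w6 (successors {w1, w5, w7}): φ is true.
  w7 (successors {w0, w2, w3, w8}): φ is true.
  w8 (successors {w1, w2, w4}): φ is true.
For instance, at w3:
  At w3: ◇r is true, r is true, so ◇r ∨ r is true.
    At w3: ◇r requires r at some successor in {w0, w1, w5}.
      r holds at w0, so ◇r is true at w3.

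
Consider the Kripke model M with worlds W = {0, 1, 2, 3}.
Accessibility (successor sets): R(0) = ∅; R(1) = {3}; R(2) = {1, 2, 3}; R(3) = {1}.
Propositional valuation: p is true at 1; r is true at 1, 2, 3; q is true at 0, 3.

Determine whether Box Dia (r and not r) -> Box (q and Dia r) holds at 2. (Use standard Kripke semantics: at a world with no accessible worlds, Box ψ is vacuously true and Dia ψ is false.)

Yes

At 2: Box Dia (r and not r) is false, Box (q and Dia r) is false, so Box Dia (r and not r) -> Box (q and Dia r) is true.
  At 2: Box Dia (r and not r) requires Dia (r and not r) at every successor {1, 2, 3}.
    Dia (r and not r) fails at 1, so Box Dia (r and not r) is false at 2.
      At 1: Dia (r and not r) requires r and not r at some successor in {3}.
        At 3: r and not r is false.
      So Dia (r and not r) is false at 1.
  At 2: Box (q and Dia r) requires q and Dia r at every successor {1, 2, 3}.
    q and Dia r fails at 1, so Box (q and Dia r) is false at 2.
      At 1: q is false, Dia r is true, so q and Dia r is false.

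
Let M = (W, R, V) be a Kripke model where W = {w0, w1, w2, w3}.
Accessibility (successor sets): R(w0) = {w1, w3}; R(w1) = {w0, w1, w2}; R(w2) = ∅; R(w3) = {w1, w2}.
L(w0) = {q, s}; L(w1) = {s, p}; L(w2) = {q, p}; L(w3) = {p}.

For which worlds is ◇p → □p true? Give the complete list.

Let φ = ◇p → □p. Evaluate φ at each world:
  w0 (successors {w1, w3}): φ is true.
  w1 (successors {w0, w1, w2}): φ is false.
  w2 (successors ∅): φ is true.
  w3 (successors {w1, w2}): φ is true.
For instance, at w3:
  At w3: ◇p is true, □p is true, so ◇p → □p is true.
    At w3: ◇p requires p at some successor in {w1, w2}.
      p holds at w1, so ◇p is true at w3.
    At w3: □p requires p at every successor {w1, w2}.
      At w1: p is true.
      At w2: p is true.
    So □p is true at w3.
Satisfying worlds: {w0, w2, w3}

w0, w2, w3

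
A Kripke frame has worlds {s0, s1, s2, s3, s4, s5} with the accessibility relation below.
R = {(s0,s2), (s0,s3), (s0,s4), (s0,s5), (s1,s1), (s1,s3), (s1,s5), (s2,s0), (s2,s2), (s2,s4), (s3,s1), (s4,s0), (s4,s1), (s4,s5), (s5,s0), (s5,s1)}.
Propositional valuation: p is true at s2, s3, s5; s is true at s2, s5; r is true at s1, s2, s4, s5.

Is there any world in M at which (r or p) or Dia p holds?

Let φ = (r or p) or Dia p. Evaluate φ at each world:
  s0 (successors {s2, s3, s4, s5}): φ is true.
  s1 (successors {s1, s3, s5}): φ is true.
  s2 (successors {s0, s2, s4}): φ is true.
  s3 (successors {s1}): φ is true.
  s4 (successors {s0, s1, s5}): φ is true.
  s5 (successors {s0, s1}): φ is true.
Detail at s0 (witness):
  At s0: r or p is false, Dia p is true, so (r or p) or Dia p is true.
    At s0: Dia p requires p at some successor in {s2, s3, s4, s5}.
      p holds at s2, so Dia p is true at s0.

Yes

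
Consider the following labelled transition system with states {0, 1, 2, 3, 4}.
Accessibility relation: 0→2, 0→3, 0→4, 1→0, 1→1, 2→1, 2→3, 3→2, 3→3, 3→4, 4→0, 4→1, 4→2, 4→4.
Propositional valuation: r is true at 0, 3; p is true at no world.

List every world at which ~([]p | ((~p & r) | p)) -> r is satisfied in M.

0, 3

Recall that []ψ holds at a world iff ψ holds at every accessible world, and <>ψ holds iff ψ holds at some accessible world.
Let φ = ~([]p | ((~p & r) | p)) -> r. Evaluate φ at each world:
  0 (successors {2, 3, 4}): φ is true.
  1 (successors {0, 1}): φ is false.
  2 (successors {1, 3}): φ is false.
  3 (successors {2, 3, 4}): φ is true.
  4 (successors {0, 1, 2, 4}): φ is false.
For instance, at 4:
  At 4: ~([]p | ((~p & r) | p)) is true, r is false, so ~([]p | ((~p & r) | p)) -> r is false.
    At 4: []p | ((~p & r) | p) is false, so ~([]p | ((~p & r) | p)) is true.
      At 4: []p is false, (~p & r) | p is false, so []p | ((~p & r) | p) is false.
Satisfying worlds: {0, 3}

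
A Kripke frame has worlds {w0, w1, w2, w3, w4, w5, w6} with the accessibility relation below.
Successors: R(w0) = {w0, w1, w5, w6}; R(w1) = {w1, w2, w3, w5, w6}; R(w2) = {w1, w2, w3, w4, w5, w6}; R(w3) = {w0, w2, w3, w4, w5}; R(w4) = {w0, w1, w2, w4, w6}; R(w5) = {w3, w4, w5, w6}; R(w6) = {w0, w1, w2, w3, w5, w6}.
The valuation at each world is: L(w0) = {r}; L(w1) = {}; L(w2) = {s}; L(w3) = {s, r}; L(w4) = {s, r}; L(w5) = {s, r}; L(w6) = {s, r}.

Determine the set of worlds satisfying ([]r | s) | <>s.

Let φ = ([]r | s) | <>s. Evaluate φ at each world:
  w0 (successors {w0, w1, w5, w6}): φ is true.
  w1 (successors {w1, w2, w3, w5, w6}): φ is true.
  w2 (successors {w1, w2, w3, w4, w5, w6}): φ is true.
  w3 (successors {w0, w2, w3, w4, w5}): φ is true.
  w4 (successors {w0, w1, w2, w4, w6}): φ is true.
  w5 (successors {w3, w4, w5, w6}): φ is true.
  w6 (successors {w0, w1, w2, w3, w5, w6}): φ is true.
For instance, at w4:
  At w4: []r | s is true, <>s is true, so ([]r | s) | <>s is true.
    At w4: []r is false, s is true, so []r | s is true.
      At w4: []r requires r at every successor {w0, w1, w2, w4, w6}.
        r fails at w1, so []r is false at w4.
    At w4: <>s requires s at some successor in {w0, w1, w2, w4, w6}.
      s holds at w2, so <>s is true at w4.
Satisfying worlds: {w0, w1, w2, w3, w4, w5, w6}

w0, w1, w2, w3, w4, w5, w6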